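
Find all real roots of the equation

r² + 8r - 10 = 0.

Discriminant: (8)² − 4·1·(-10) = 104.
Quadratic formula: r = (-8 ± √104) / 2.
So r = -4 + √(26) ≈ 1.099 or r = -√(26) - 4 ≈ -9.099.

r = -9.099 or r = 1.099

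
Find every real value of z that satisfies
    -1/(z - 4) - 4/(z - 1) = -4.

z = 1.8939 or z = 4.3561

Multiply both sides by (z - 4)(z - 1):
-(z - 1) - 4(z - 4) = -4(z - 4)(z - 1).
Expand and collect terms: -4z^2 + 25z - 33 = 0.
By the quadratic formula, z = (-25 +/- sqrt(97)) / -8, so z ~= 1.8939 or z ~= 4.3561.
Neither value makes a denominator zero (z != 4, z != 1), so both are valid.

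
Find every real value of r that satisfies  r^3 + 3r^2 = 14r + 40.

r = -4 or r = -2.7016 or r = 3.7016

Rearrange: r^3 + 3r^2 - 14r - 40 = 0.
Possible rational roots are divisors of -40. Testing r = -4 gives 0, so (r + 4) is a factor.
Divide: r^3 + 3r^2 - 14r - 40 = (r + 4)(r^2 - r - 10).
Apply the quadratic formula to r^2 - r - 10 = 0: r = (1 +/- sqrt(41))/2, i.e. r ~= 3.7016 or r ~= -2.7016.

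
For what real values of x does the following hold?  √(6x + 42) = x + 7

Square both sides: 6x + 42 = (x + 7)².
Expand and rearrange: x² + 8x + 7 = 0.
Solving gives x = -1 or x = -7.
Check each candidate in the original equation:
  x = -1: √(36) = 6, while x + 7 = 6 — valid.
  x = -7: √(0) = 0, while x + 7 = 0 — valid.

x = -7 or x = -1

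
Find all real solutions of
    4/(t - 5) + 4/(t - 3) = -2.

Multiply both sides by (t - 5)(t - 3):
4(t - 3) + 4(t - 5) = -2(t - 5)(t - 3).
Expand and collect terms: -2t^2 + 8t + 2 = 0.
By the quadratic formula, t = (-8 +/- sqrt(80)) / -4, so t ~= -0.2361 or t ~= 4.2361.
Neither value makes a denominator zero (t != 5, t != 3), so both are valid.

t = -0.2361 or t = 4.2361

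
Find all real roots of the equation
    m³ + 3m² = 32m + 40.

m = -6.8284 or m = -1.1716 or m = 5

Rearrange: m³ + 3m² - 32m - 40 = 0.
Possible rational roots are divisors of -40. Testing m = 5 gives 0, so (m - 5) is a factor.
Divide: m³ + 3m² - 32m - 40 = (m - 5)(m² + 8m + 8).
Apply the quadratic formula to m² + 8m + 8 = 0: m = (-8 ± √32)/2, i.e. m ≈ -1.1716 or m ≈ -6.8284.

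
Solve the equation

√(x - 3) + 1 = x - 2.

x = 3 or x = 4

Isolate the radical: √(x - 3) = x - 3.
Square both sides: x - 3 = (x - 3)².
Expand and rearrange: x² - 7x + 12 = 0.
Solving gives x = 4 or x = 3.
Check each candidate in the original equation:
  x = 4: √(1) = 1, while x - 3 = 1 — valid.
  x = 3: √(0) = 0, while x - 3 = 0 — valid.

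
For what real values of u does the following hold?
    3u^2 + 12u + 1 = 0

u = -3.9149 or u = -0.0851

Discriminant: (12)^2 - 4*3*1 = 132.
Quadratic formula: u = (-12 +/- sqrt(132)) / 6.
So u = -2 + sqrt(33)/3 ~= -0.0851 or u = -2 - sqrt(33)/3 ~= -3.9149.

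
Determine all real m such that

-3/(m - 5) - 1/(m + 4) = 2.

m = -4.5927 or m = 3.5927

Multiply both sides by (m - 5)(m + 4):
-3(m + 4) - (m - 5) = 2(m - 5)(m + 4).
Expand and collect terms: 2m² + 2m - 33 = 0.
By the quadratic formula, m = (-2 ± √268) / 4, so m ≈ 3.5927 or m ≈ -4.5927.
Neither value makes a denominator zero (m ≠ 5, m ≠ -4), so both are valid.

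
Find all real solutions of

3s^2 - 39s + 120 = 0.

s = 5 or s = 8

Factor: 3(s - 8)(s - 5) = 0.
So s = 8 or s = 5.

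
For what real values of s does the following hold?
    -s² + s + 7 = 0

Discriminant: (1)² − 4·(-1)·7 = 29.
Quadratic formula: s = (-1 ± √29) / (-2).
So s = 1/2 - √(29)/2 ≈ -2.1926 or s = 1/2 + √(29)/2 ≈ 3.1926.

s = -2.1926 or s = 3.1926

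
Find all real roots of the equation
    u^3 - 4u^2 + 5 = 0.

u = -1 or u = 1.382 or u = 3.618

Possible rational roots are divisors of 5. Testing u = -1 gives 0, so (u + 1) is a factor.
Divide: u^3 - 4u^2 + 5 = (u + 1)(u^2 - 5u + 5).
Apply the quadratic formula to u^2 - 5u + 5 = 0: u = (5 +/- sqrt(5))/2, i.e. u ~= 3.618 or u ~= 1.382.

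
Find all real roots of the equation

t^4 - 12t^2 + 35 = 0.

t = -2.6458 or t = -2.2361 or t = 2.2361 or t = 2.6458

Let u = t^2. The equation becomes u^2 - 12u + 35 = 0.
Factor: (u - 7)(u - 5) = 0, so u = 7 or u = 5.
t^2 = 7 gives t = +/-sqrt(7) ~= +/-2.6458.
t^2 = 5 gives t = +/-sqrt(5) ~= +/-2.2361.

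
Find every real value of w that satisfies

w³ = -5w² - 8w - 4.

w = -2 or w = -1

Rearrange: w³ + 5w² + 8w + 4 = 0.
Possible rational roots are divisors of 4. Testing w = -1 gives 0, so (w + 1) is a factor.
Divide: w³ + 5w² + 8w + 4 = (w + 1)(w² + 4w + 4).
The quadratic has the repeated root w = -2.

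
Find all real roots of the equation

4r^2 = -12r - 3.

Rearrange to standard form: 4r^2 + 12r + 3 = 0.
Discriminant: (12)^2 - 4*4*3 = 96.
Quadratic formula: r = (-12 +/- sqrt(96)) / 8.
So r = -3/2 + sqrt(6)/2 ~= -0.2753 or r = -3/2 - sqrt(6)/2 ~= -2.7247.

r = -2.7247 or r = -0.2753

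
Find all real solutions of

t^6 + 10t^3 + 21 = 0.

t = -1.9129 or t = -1.4422

Let u = t^3. The equation becomes u^2 + 10u + 21 = 0.
Factor: (u + 7)(u + 3) = 0, so u = -7 or u = -3.
t^3 = -7 gives t = -(7)^(1/3) ~= -1.9129.
t^3 = -3 gives t = -(3)^(1/3) ~= -1.4422.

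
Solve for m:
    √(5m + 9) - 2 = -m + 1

m = 0

Isolate the radical: √(5m + 9) = -m + 3.
Square both sides: 5m + 9 = (-m + 3)².
Expand and rearrange: m² - 11m = 0.
Solving gives m = 11 or m = 0.
Check each candidate in the original equation:
  m = 11: √(64) = 8, while -m + 3 = -8 — extraneous.
  m = 0: √(9) = 3, while -m + 3 = 3 — valid.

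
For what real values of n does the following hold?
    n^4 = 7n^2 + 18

n = -3 or n = 3

Let u = n^2. The equation becomes u^2 - 7u - 18 = 0.
Factor: (u + 2)(u - 9) = 0, so u = -2 or u = 9.
n^2 = -2 < 0 has no real solution.
n^2 = 9 gives n = +/-3.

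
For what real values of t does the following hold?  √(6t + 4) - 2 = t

Isolate the radical: √(6t + 4) = t + 2.
Square both sides: 6t + 4 = (t + 2)².
Expand and rearrange: t² - 2t = 0.
Solving gives t = 2 or t = 0.
Check each candidate in the original equation:
  t = 2: √(16) = 4, while t + 2 = 4 — valid.
  t = 0: √(4) = 2, while t + 2 = 2 — valid.

t = 0 or t = 2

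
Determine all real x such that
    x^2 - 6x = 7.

Bring every term to one side: x^2 - 6x - 7 = 0.
Factor: (x + 1)(x - 7) = 0.
So x = -1 or x = 7.

x = -1 or x = 7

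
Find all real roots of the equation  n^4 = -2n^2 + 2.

n = -0.8556 or n = 0.8556

Let u = n^2. The equation becomes u^2 + 2u - 2 = 0.
By the quadratic formula, u = -1 + sqrt(3) or u = -sqrt(3) - 1.
n^2 = -1 + sqrt(3) gives n = +/-sqrt(-1 + sqrt(3)) ~= +/-0.8556.
n^2 = -sqrt(3) - 1 < 0 has no real solution.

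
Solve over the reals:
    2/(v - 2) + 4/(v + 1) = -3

v = -2.5616 or v = 1.5616

Multiply both sides by (v - 2)(v + 1):
2(v + 1) + 4(v - 2) = -3(v - 2)(v + 1).
Expand and collect terms: -3v² - 3v + 12 = 0.
By the quadratic formula, v = (3 ± √153) / -6, so v ≈ -2.5616 or v ≈ 1.5616.
Neither value makes a denominator zero (v ≠ 2, v ≠ -1), so both are valid.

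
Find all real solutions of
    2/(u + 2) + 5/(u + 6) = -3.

u = -7.8798 or u = -2.4535

Multiply both sides by (u + 2)(u + 6):
2(u + 6) + 5(u + 2) = -3(u + 2)(u + 6).
Expand and collect terms: -3u^2 - 31u - 58 = 0.
By the quadratic formula, u = (31 +/- sqrt(265)) / -6, so u ~= -7.8798 or u ~= -2.4535.
Neither value makes a denominator zero (u != -2, u != -6), so both are valid.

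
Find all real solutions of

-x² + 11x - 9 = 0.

x = 0.8902 or x = 10.1098

Discriminant: (11)² − 4·(-1)·(-9) = 85.
Quadratic formula: x = (-11 ± √85) / (-2).
So x = 11/2 - √(85)/2 ≈ 0.8902 or x = √(85)/2 + 11/2 ≈ 10.1098.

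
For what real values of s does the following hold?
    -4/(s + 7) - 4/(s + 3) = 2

Multiply both sides by (s + 7)(s + 3):
-4(s + 3) - 4(s + 7) = 2(s + 7)(s + 3).
Expand and collect terms: 2s² + 28s + 82 = 0.
By the quadratic formula, s = (-28 ± √128) / 4, so s ≈ -4.1716 or s ≈ -9.8284.
Neither value makes a denominator zero (s ≠ -7, s ≠ -3), so both are valid.

s = -9.8284 or s = -4.1716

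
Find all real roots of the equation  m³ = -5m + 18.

m = 2

Rearrange: m³ + 5m - 18 = 0.
Possible rational roots are divisors of -18. Testing m = 2 gives 0, so (m - 2) is a factor.
Divide: m³ + 5m - 18 = (m - 2)(m² + 2m + 9).
The quadratic m² + 2m + 9 has discriminant -32 < 0, so no further real roots.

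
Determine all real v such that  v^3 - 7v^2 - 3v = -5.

Rearrange: v^3 - 7v^2 - 3v + 5 = 0.
Possible rational roots are divisors of 5. Testing v = -1 gives 0, so (v + 1) is a factor.
Divide: v^3 - 7v^2 - 3v + 5 = (v + 1)(v^2 - 8v + 5).
Apply the quadratic formula to v^2 - 8v + 5 = 0: v = (8 +/- sqrt(44))/2, i.e. v ~= 7.3166 or v ~= 0.6834.

v = -1 or v = 0.6834 or v = 7.3166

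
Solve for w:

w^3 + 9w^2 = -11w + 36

Rearrange: w^3 + 9w^2 + 11w - 36 = 0.
Possible rational roots are divisors of -36. Testing w = -4 gives 0, so (w + 4) is a factor.
Divide: w^3 + 9w^2 + 11w - 36 = (w + 4)(w^2 + 5w - 9).
Apply the quadratic formula to w^2 + 5w - 9 = 0: w = (-5 +/- sqrt(61))/2, i.e. w ~= 1.4051 or w ~= -6.4051.

w = -6.4051 or w = -4 or w = 1.4051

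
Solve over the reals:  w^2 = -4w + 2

w = -4.4495 or w = 0.4495

Rearrange to standard form: w^2 + 4w - 2 = 0.
Discriminant: (4)^2 - 4*1*(-2) = 24.
Quadratic formula: w = (-4 +/- sqrt(24)) / 2.
So w = -2 + sqrt(6) ~= 0.4495 or w = -sqrt(6) - 2 ~= -4.4495.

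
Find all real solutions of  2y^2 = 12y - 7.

y = 0.6548 or y = 5.3452

Rearrange to standard form: 2y^2 - 12y + 7 = 0.
Discriminant: (-12)^2 - 4*2*7 = 88.
Quadratic formula: y = (12 +/- sqrt(88)) / 4.
So y = sqrt(22)/2 + 3 ~= 5.3452 or y = 3 - sqrt(22)/2 ~= 0.6548.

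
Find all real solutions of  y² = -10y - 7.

Rearrange to standard form: y² + 10y + 7 = 0.
Discriminant: (10)² − 4·1·7 = 72.
Quadratic formula: y = (-10 ± √72) / 2.
So y = -5 + 3·√(2) ≈ -0.7574 or y = -5 - 3·√(2) ≈ -9.2426.

y = -9.2426 or y = -0.7574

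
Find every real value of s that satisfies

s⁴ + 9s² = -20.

No real solutions.

Let u = s². The equation becomes u² + 9u + 20 = 0.
Factor: (u + 5)(u + 4) = 0, so u = -5 or u = -4.
s² = -5 < 0 has no real solution.
s² = -4 < 0 has no real solution.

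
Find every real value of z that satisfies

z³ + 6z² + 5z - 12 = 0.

z = -4 or z = -3 or z = 1

Possible rational roots are divisors of -12. Testing z = -3 gives 0, so (z + 3) is a factor.
Divide: z³ + 6z² + 5z - 12 = (z + 3)(z² + 3z - 4).
Factor the quadratic: z = 1 or z = -4.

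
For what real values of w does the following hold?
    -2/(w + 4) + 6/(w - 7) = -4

Multiply both sides by (w + 4)(w - 7):
-2(w - 7) + 6(w + 4) = -4(w + 4)(w - 7).
Expand and collect terms: -4w^2 + 8w + 74 = 0.
By the quadratic formula, w = (-8 +/- sqrt(1248)) / -8, so w ~= -3.4159 or w ~= 5.4159.
Neither value makes a denominator zero (w != -4, w != 7), so both are valid.

w = -3.4159 or w = 5.4159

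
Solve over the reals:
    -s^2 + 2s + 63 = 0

Factor: -1(s + 7)(s - 9) = 0.
So s = -7 or s = 9.

s = -7 or s = 9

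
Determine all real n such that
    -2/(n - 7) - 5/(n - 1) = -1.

Multiply both sides by (n - 7)(n - 1):
-2(n - 1) - 5(n - 7) = -(n - 7)(n - 1).
Expand and collect terms: -n^2 + 15n - 44 = 0.
Factor or apply the quadratic formula: n = 4 or n = 11.
Neither value makes a denominator zero (n != 7, n != 1), so both are valid.

n = 4 or n = 11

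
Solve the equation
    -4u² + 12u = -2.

u = -0.1583 or u = 3.1583

Rearrange to standard form: -4u² + 12u + 2 = 0.
Discriminant: (12)² − 4·(-4)·2 = 176.
Quadratic formula: u = (-12 ± √176) / (-8).
So u = 3/2 - √(11)/2 ≈ -0.1583 or u = 3/2 + √(11)/2 ≈ 3.1583.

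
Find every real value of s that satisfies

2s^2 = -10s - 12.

s = -3 or s = -2

Bring every term to one side: 2s^2 + 10s + 12 = 0.
Factor: 2(s + 2)(s + 3) = 0.
So s = -2 or s = -3.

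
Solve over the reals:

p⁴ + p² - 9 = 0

p = -1.5942 or p = 1.5942

Let u = p². The equation becomes u² + u - 9 = 0.
By the quadratic formula, u = -1/2 + √(37)/2 or u = -√(37)/2 - 1/2.
p² = -1/2 + √(37)/2 gives p = ±√(-1/2 + √(37)/2) ≈ ±1.5942.
p² = -√(37)/2 - 1/2 < 0 has no real solution.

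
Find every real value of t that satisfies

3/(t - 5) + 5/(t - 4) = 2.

Multiply both sides by (t - 5)(t - 4):
3(t - 4) + 5(t - 5) = 2(t - 5)(t - 4).
Expand and collect terms: 2t^2 - 26t + 77 = 0.
By the quadratic formula, t = (26 +/- sqrt(60)) / 4, so t ~= 8.4365 or t ~= 4.5635.
Neither value makes a denominator zero (t != 5, t != 4), so both are valid.

t = 4.5635 or t = 8.4365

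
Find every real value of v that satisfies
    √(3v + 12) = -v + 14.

v = 8

Square both sides: 3v + 12 = (-v + 14)².
Expand and rearrange: v² - 31v + 184 = 0.
Solving gives v = 23 or v = 8.
Check each candidate in the original equation:
  v = 23: √(81) = 9, while -v + 14 = -9 — extraneous.
  v = 8: √(36) = 6, while -v + 14 = 6 — valid.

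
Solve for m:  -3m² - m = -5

Rearrange to standard form: -3m² - m + 5 = 0.
Discriminant: (-1)² − 4·(-3)·5 = 61.
Quadratic formula: m = (1 ± √61) / (-6).
So m = -√(61)/6 - 1/6 ≈ -1.4684 or m = -1/6 + √(61)/6 ≈ 1.135.

m = -1.4684 or m = 1.135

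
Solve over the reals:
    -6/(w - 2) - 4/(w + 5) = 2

w = -7.873 or w = -0.127

Multiply both sides by (w - 2)(w + 5):
-6(w + 5) - 4(w - 2) = 2(w - 2)(w + 5).
Expand and collect terms: 2w^2 + 16w + 2 = 0.
By the quadratic formula, w = (-16 +/- sqrt(240)) / 4, so w ~= -0.127 or w ~= -7.873.
Neither value makes a denominator zero (w != 2, w != -5), so both are valid.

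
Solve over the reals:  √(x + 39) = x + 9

Square both sides: x + 39 = (x + 9)².
Expand and rearrange: x² + 17x + 42 = 0.
Solving gives x = -3 or x = -14.
Check each candidate in the original equation:
  x = -3: √(36) = 6, while x + 9 = 6 — valid.
  x = -14: √(25) = 5, while x + 9 = -5 — extraneous.

x = -3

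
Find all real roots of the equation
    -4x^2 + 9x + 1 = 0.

Discriminant: (9)^2 - 4*(-4)*1 = 97.
Quadratic formula: x = (-9 +/- sqrt(97)) / (-8).
So x = 9/8 - sqrt(97)/8 ~= -0.1061 or x = 9/8 + sqrt(97)/8 ~= 2.3561.

x = -0.1061 or x = 2.3561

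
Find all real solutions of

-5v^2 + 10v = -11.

Rearrange to standard form: -5v^2 + 10v + 11 = 0.
Discriminant: (10)^2 - 4*(-5)*11 = 320.
Quadratic formula: v = (-10 +/- sqrt(320)) / (-10).
So v = 1 - 4*sqrt(5)/5 ~= -0.7889 or v = 1 + 4*sqrt(5)/5 ~= 2.7889.

v = -0.7889 or v = 2.7889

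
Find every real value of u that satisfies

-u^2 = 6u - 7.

u = -7 or u = 1

Bring every term to one side: -u^2 - 6u + 7 = 0.
Factor: -1(u + 7)(u - 1) = 0.
So u = -7 or u = 1.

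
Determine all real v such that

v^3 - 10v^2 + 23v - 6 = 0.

Possible rational roots are divisors of -6. Testing v = 3 gives 0, so (v - 3) is a factor.
Divide: v^3 - 10v^2 + 23v - 6 = (v - 3)(v^2 - 7v + 2).
Apply the quadratic formula to v^2 - 7v + 2 = 0: v = (7 +/- sqrt(41))/2, i.e. v ~= 6.7016 or v ~= 0.2984.

v = 0.2984 or v = 3 or v = 6.7016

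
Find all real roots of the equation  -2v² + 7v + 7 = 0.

v = -0.8117 or v = 4.3117

Discriminant: (7)² − 4·(-2)·7 = 105.
Quadratic formula: v = (-7 ± √105) / (-4).
So v = 7/4 - √(105)/4 ≈ -0.8117 or v = 7/4 + √(105)/4 ≈ 4.3117.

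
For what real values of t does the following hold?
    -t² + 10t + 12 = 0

Discriminant: (10)² − 4·(-1)·12 = 148.
Quadratic formula: t = (-10 ± √148) / (-2).
So t = 5 - √(37) ≈ -1.0828 or t = 5 + √(37) ≈ 11.0828.

t = -1.0828 or t = 11.0828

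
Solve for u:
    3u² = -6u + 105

u = -7 or u = 5

Bring every term to one side: 3u² + 6u - 105 = 0.
Factor: 3(u + 7)(u - 5) = 0.
So u = -7 or u = 5.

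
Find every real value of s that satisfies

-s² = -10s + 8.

Rearrange to standard form: -s² + 10s - 8 = 0.
Discriminant: (10)² − 4·(-1)·(-8) = 68.
Quadratic formula: s = (-10 ± √68) / (-2).
So s = 5 - √(17) ≈ 0.8769 or s = √(17) + 5 ≈ 9.1231.

s = 0.8769 or s = 9.1231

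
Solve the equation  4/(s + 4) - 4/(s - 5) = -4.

Multiply both sides by (s + 4)(s - 5):
4(s - 5) - 4(s + 4) = -4(s + 4)(s - 5).
Expand and collect terms: -4s^2 + 4s + 116 = 0.
By the quadratic formula, s = (-4 +/- sqrt(1872)) / -8, so s ~= -4.9083 or s ~= 5.9083.
Neither value makes a denominator zero (s != -4, s != 5), so both are valid.

s = -4.9083 or s = 5.9083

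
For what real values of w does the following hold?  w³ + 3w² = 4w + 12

w = -3 or w = -2 or w = 2

Rearrange: w³ + 3w² - 4w - 12 = 0.
Possible rational roots are divisors of -12. Testing w = -2 gives 0, so (w + 2) is a factor.
Divide: w³ + 3w² - 4w - 12 = (w + 2)(w² + w - 6).
Factor the quadratic: w = 2 or w = -3.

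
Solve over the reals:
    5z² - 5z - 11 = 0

Discriminant: (-5)² − 4·5·(-11) = 245.
Quadratic formula: z = (5 ± √245) / 10.
So z = 1/2 + 7·√(5)/10 ≈ 2.0652 or z = 1/2 - 7·√(5)/10 ≈ -1.0652.

z = -1.0652 or z = 2.0652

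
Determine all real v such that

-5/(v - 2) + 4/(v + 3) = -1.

Multiply both sides by (v - 2)(v + 3):
-5(v + 3) + 4(v - 2) = -(v - 2)(v + 3).
Expand and collect terms: -v² + 29 = 0.
By the quadratic formula, v = (0 ± √116) / -2, so v ≈ -5.3852 or v ≈ 5.3852.
Neither value makes a denominator zero (v ≠ 2, v ≠ -3), so both are valid.

v = -5.3852 or v = 5.3852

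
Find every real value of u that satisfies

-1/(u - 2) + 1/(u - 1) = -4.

Multiply both sides by (u - 2)(u - 1):
-(u - 1) + (u - 2) = -4(u - 2)(u - 1).
Expand and collect terms: -4u² + 12u - 7 = 0.
By the quadratic formula, u = (-12 ± √32) / -8, so u ≈ 0.7929 or u ≈ 2.2071.
Neither value makes a denominator zero (u ≠ 2, u ≠ 1), so both are valid.

u = 0.7929 or u = 2.2071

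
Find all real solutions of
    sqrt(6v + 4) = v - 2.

Square both sides: 6v + 4 = (v - 2)^2.
Expand and rearrange: v^2 - 10v = 0.
Solving gives v = 10 or v = 0.
Check each candidate in the original equation:
  v = 10: sqrt(64) = 8, while v - 2 = 8 — valid.
  v = 0: sqrt(4) = 2, while v - 2 = -2 — extraneous.

v = 10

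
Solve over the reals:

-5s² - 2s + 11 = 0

Discriminant: (-2)² − 4·(-5)·11 = 224.
Quadratic formula: s = (2 ± √224) / (-10).
So s = -2·√(14)/5 - 1/5 ≈ -1.6967 or s = -1/5 + 2·√(14)/5 ≈ 1.2967.

s = -1.6967 or s = 1.2967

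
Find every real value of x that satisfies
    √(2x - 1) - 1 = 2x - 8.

x = 5

Isolate the radical: √(2x - 1) = 2x - 7.
Square both sides: 2x - 1 = (2x - 7)².
Expand and rearrange: 4x² - 30x + 50 = 0.
Solving gives x = 5 or x = 2.5.
Check each candidate in the original equation:
  x = 5: √(9) = 3, while 2x - 7 = 3 — valid.
  x = 2.5: √(4) = 2, while 2x - 7 = -2 — extraneous.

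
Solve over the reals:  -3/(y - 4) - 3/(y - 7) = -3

y = 4.6972 or y = 8.3028

Multiply both sides by (y - 4)(y - 7):
-3(y - 7) - 3(y - 4) = -3(y - 4)(y - 7).
Expand and collect terms: -3y² + 39y - 117 = 0.
By the quadratic formula, y = (-39 ± √117) / -6, so y ≈ 4.6972 or y ≈ 8.3028.
Neither value makes a denominator zero (y ≠ 4, y ≠ 7), so both are valid.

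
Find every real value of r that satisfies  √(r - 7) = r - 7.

r = 7 or r = 8

Square both sides: r - 7 = (r - 7)².
Expand and rearrange: r² - 15r + 56 = 0.
Solving gives r = 8 or r = 7.
Check each candidate in the original equation:
  r = 8: √(1) = 1, while r - 7 = 1 — valid.
  r = 7: √(0) = 0, while r - 7 = 0 — valid.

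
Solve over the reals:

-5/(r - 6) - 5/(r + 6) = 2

Multiply both sides by (r - 6)(r + 6):
-5(r + 6) - 5(r - 6) = 2(r - 6)(r + 6).
Expand and collect terms: 2r² + 10r - 72 = 0.
Factor or apply the quadratic formula: r = 4 or r = -9.
Neither value makes a denominator zero (r ≠ 6, r ≠ -6), so both are valid.

r = -9 or r = 4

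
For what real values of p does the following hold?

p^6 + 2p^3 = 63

p = -2.0801 or p = 1.9129

Let u = p^3. The equation becomes u^2 + 2u - 63 = 0.
Factor: (u - 7)(u + 9) = 0, so u = 7 or u = -9.
p^3 = 7 gives p = (7)^(1/3) ~= 1.9129.
p^3 = -9 gives p = -(9)^(1/3) ~= -2.0801.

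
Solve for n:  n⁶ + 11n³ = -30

Let u = n³. The equation becomes u² + 11u + 30 = 0.
Factor: (u + 6)(u + 5) = 0, so u = -6 or u = -5.
n³ = -6 gives n = -∛(6) ≈ -1.8171.
n³ = -5 gives n = -∛(5) ≈ -1.71.

n = -1.8171 or n = -1.71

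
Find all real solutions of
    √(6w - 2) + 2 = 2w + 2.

Isolate the radical: √(6w - 2) = 2w.
Square both sides: 6w - 2 = (2w)².
Expand and rearrange: 4w² - 6w + 2 = 0.
Solving gives w = 1 or w = 0.5.
Check each candidate in the original equation:
  w = 1: √(4) = 2, while 2w = 2 — valid.
  w = 0.5: √(1) = 1, while 2w = 1 — valid.

w = 0.5 or w = 1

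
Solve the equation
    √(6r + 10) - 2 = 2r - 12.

r = 9

Isolate the radical: √(6r + 10) = 2r - 10.
Square both sides: 6r + 10 = (2r - 10)².
Expand and rearrange: 4r² - 46r + 90 = 0.
Solving gives r = 9 or r = 2.5.
Check each candidate in the original equation:
  r = 9: √(64) = 8, while 2r - 10 = 8 — valid.
  r = 2.5: √(25) = 5, while 2r - 10 = -5 — extraneous.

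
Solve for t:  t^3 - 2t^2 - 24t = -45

t = -4.8541 or t = 1.8541 or t = 5

Rearrange: t^3 - 2t^2 - 24t + 45 = 0.
Possible rational roots are divisors of 45. Testing t = 5 gives 0, so (t - 5) is a factor.
Divide: t^3 - 2t^2 - 24t + 45 = (t - 5)(t^2 + 3t - 9).
Apply the quadratic formula to t^2 + 3t - 9 = 0: t = (-3 +/- sqrt(45))/2, i.e. t ~= 1.8541 or t ~= -4.8541.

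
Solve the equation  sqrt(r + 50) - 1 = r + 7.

Isolate the radical: sqrt(r + 50) = r + 8.
Square both sides: r + 50 = (r + 8)^2.
Expand and rearrange: r^2 + 15r + 14 = 0.
Solving gives r = -1 or r = -14.
Check each candidate in the original equation:
  r = -1: sqrt(49) = 7, while r + 8 = 7 — valid.
  r = -14: sqrt(36) = 6, while r + 8 = -6 — extraneous.

r = -1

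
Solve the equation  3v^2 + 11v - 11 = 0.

Discriminant: (11)^2 - 4*3*(-11) = 253.
Quadratic formula: v = (-11 +/- sqrt(253)) / 6.
So v = -11/6 + sqrt(253)/6 ~= 0.8177 or v = -sqrt(253)/6 - 11/6 ~= -4.4843.

v = -4.4843 or v = 0.8177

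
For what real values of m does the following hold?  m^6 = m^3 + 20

m = -1.5874 or m = 1.71

Let u = m^3. The equation becomes u^2 - u - 20 = 0.
Factor: (u - 5)(u + 4) = 0, so u = 5 or u = -4.
m^3 = 5 gives m = (5)^(1/3) ~= 1.71.
m^3 = -4 gives m = -(4)^(1/3) ~= -1.5874.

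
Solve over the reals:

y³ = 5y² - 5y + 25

Rearrange: y³ - 5y² + 5y - 25 = 0.
Possible rational roots are divisors of -25. Testing y = 5 gives 0, so (y - 5) is a factor.
Divide: y³ - 5y² + 5y - 25 = (y - 5)(y² + 5).
The quadratic y² + 5 has discriminant -20 < 0, so no further real roots.

y = 5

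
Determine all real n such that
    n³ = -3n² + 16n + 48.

n = -4 or n = -3 or n = 4

Rearrange: n³ + 3n² - 16n - 48 = 0.
Possible rational roots are divisors of -48. Testing n = -4 gives 0, so (n + 4) is a factor.
Divide: n³ + 3n² - 16n - 48 = (n + 4)(n² - n - 12).
Factor the quadratic: n = 4 or n = -3.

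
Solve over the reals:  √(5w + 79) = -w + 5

Square both sides: 5w + 79 = (-w + 5)².
Expand and rearrange: w² - 15w - 54 = 0.
Solving gives w = 18 or w = -3.
Check each candidate in the original equation:
  w = 18: √(169) = 13, while -w + 5 = -13 — extraneous.
  w = -3: √(64) = 8, while -w + 5 = 8 — valid.

w = -3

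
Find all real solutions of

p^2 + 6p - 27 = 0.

Factor: (p - 3)(p + 9) = 0.
So p = 3 or p = -9.

p = -9 or p = 3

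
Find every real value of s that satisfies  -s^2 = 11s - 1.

s = -11.0902 or s = 0.0902

Rearrange to standard form: -s^2 - 11s + 1 = 0.
Discriminant: (-11)^2 - 4*(-1)*1 = 125.
Quadratic formula: s = (11 +/- sqrt(125)) / (-2).
So s = -5*sqrt(5)/2 - 11/2 ~= -11.0902 or s = -11/2 + 5*sqrt(5)/2 ~= 0.0902.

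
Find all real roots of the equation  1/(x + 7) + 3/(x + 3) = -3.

x = -7.4305 or x = -3.9028

Multiply both sides by (x + 7)(x + 3):
(x + 3) + 3(x + 7) = -3(x + 7)(x + 3).
Expand and collect terms: -3x^2 - 34x - 87 = 0.
By the quadratic formula, x = (34 +/- sqrt(112)) / -6, so x ~= -7.4305 or x ~= -3.9028.
Neither value makes a denominator zero (x != -7, x != -3), so both are valid.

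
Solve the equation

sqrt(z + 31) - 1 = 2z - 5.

Isolate the radical: sqrt(z + 31) = 2z - 4.
Square both sides: z + 31 = (2z - 4)^2.
Expand and rearrange: 4z^2 - 17z - 15 = 0.
Solving gives z = 5 or z = -0.75.
Check each candidate in the original equation:
  z = 5: sqrt(36) = 6, while 2z - 4 = 6 — valid.
  z = -0.75: sqrt(30.25) = 5.5, while 2z - 4 = -5.5 — extraneous.

z = 5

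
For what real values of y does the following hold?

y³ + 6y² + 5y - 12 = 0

Possible rational roots are divisors of -12. Testing y = 1 gives 0, so (y - 1) is a factor.
Divide: y³ + 6y² + 5y - 12 = (y - 1)(y² + 7y + 12).
Factor the quadratic: y = -3 or y = -4.

y = -4 or y = -3 or y = 1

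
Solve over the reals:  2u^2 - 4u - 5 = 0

Discriminant: (-4)^2 - 4*2*(-5) = 56.
Quadratic formula: u = (4 +/- sqrt(56)) / 4.
So u = 1 + sqrt(14)/2 ~= 2.8708 or u = 1 - sqrt(14)/2 ~= -0.8708.

u = -0.8708 or u = 2.8708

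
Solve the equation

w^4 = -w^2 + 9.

Let u = w^2. The equation becomes u^2 + u - 9 = 0.
By the quadratic formula, u = -1/2 + sqrt(37)/2 or u = -sqrt(37)/2 - 1/2.
w^2 = -1/2 + sqrt(37)/2 gives w = +/-sqrt(-1/2 + sqrt(37)/2) ~= +/-1.5942.
w^2 = -sqrt(37)/2 - 1/2 < 0 has no real solution.

w = -1.5942 or w = 1.5942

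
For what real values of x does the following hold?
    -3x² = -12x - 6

Rearrange to standard form: -3x² + 12x + 6 = 0.
Discriminant: (12)² − 4·(-3)·6 = 216.
Quadratic formula: x = (-12 ± √216) / (-6).
So x = 2 - √(6) ≈ -0.4495 or x = 2 + √(6) ≈ 4.4495.

x = -0.4495 or x = 4.4495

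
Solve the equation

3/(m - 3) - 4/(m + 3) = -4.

m = -1.8155 or m = 2.0655

Multiply both sides by (m - 3)(m + 3):
3(m + 3) - 4(m - 3) = -4(m - 3)(m + 3).
Expand and collect terms: -4m^2 + m + 15 = 0.
By the quadratic formula, m = (-1 +/- sqrt(241)) / -8, so m ~= -1.8155 or m ~= 2.0655.
Neither value makes a denominator zero (m != 3, m != -3), so both are valid.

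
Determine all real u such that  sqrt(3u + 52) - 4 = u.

u = 4

Isolate the radical: sqrt(3u + 52) = u + 4.
Square both sides: 3u + 52 = (u + 4)^2.
Expand and rearrange: u^2 + 5u - 36 = 0.
Solving gives u = 4 or u = -9.
Check each candidate in the original equation:
  u = 4: sqrt(64) = 8, while u + 4 = 8 — valid.
  u = -9: sqrt(25) = 5, while u + 4 = -5 — extraneous.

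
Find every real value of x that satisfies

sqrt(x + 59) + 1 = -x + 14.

Isolate the radical: sqrt(x + 59) = -x + 13.
Square both sides: x + 59 = (-x + 13)^2.
Expand and rearrange: x^2 - 27x + 110 = 0.
Solving gives x = 22 or x = 5.
Check each candidate in the original equation:
  x = 22: sqrt(81) = 9, while -x + 13 = -9 — extraneous.
  x = 5: sqrt(64) = 8, while -x + 13 = 8 — valid.

x = 5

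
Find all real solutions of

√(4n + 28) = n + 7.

Square both sides: 4n + 28 = (n + 7)².
Expand and rearrange: n² + 10n + 21 = 0.
Solving gives n = -3 or n = -7.
Check each candidate in the original equation:
  n = -3: √(16) = 4, while n + 7 = 4 — valid.
  n = -7: √(0) = 0, while n + 7 = 0 — valid.

n = -7 or n = -3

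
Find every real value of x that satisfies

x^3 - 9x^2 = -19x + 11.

Rearrange: x^3 - 9x^2 + 19x - 11 = 0.
Possible rational roots are divisors of -11. Testing x = 1 gives 0, so (x - 1) is a factor.
Divide: x^3 - 9x^2 + 19x - 11 = (x - 1)(x^2 - 8x + 11).
Apply the quadratic formula to x^2 - 8x + 11 = 0: x = (8 +/- sqrt(20))/2, i.e. x ~= 6.2361 or x ~= 1.7639.

x = 1 or x = 1.7639 or x = 6.2361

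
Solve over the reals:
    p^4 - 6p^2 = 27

Let u = p^2. The equation becomes u^2 - 6u - 27 = 0.
Factor: (u - 9)(u + 3) = 0, so u = 9 or u = -3.
p^2 = 9 gives p = +/-3.
p^2 = -3 < 0 has no real solution.

p = -3 or p = 3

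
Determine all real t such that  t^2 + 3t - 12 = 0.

t = -5.2749 or t = 2.2749

Discriminant: (3)^2 - 4*1*(-12) = 57.
Quadratic formula: t = (-3 +/- sqrt(57)) / 2.
So t = -3/2 + sqrt(57)/2 ~= 2.2749 or t = -sqrt(57)/2 - 3/2 ~= -5.2749.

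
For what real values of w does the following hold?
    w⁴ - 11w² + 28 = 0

w = -2.6458 or w = -2 or w = 2 or w = 2.6458

Let u = w². The equation becomes u² - 11u + 28 = 0.
Factor: (u - 4)(u - 7) = 0, so u = 4 or u = 7.
w² = 4 gives w = ±2.
w² = 7 gives w = ±√(7) ≈ ±2.6458.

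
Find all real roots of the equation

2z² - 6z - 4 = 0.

z = -0.5616 or z = 3.5616

Discriminant: (-6)² − 4·2·(-4) = 68.
Quadratic formula: z = (6 ± √68) / 4.
So z = 3/2 + √(17)/2 ≈ 3.5616 or z = 3/2 - √(17)/2 ≈ -0.5616.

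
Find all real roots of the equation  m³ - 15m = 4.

Rearrange: m³ - 15m - 4 = 0.
Possible rational roots are divisors of -4. Testing m = 4 gives 0, so (m - 4) is a factor.
Divide: m³ - 15m - 4 = (m - 4)(m² + 4m + 1).
Apply the quadratic formula to m² + 4m + 1 = 0: m = (-4 ± √12)/2, i.e. m ≈ -0.2679 or m ≈ -3.7321.

m = -3.7321 or m = -0.2679 or m = 4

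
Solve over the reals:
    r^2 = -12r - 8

r = -11.2915 or r = -0.7085

Rearrange to standard form: r^2 + 12r + 8 = 0.
Discriminant: (12)^2 - 4*1*8 = 112.
Quadratic formula: r = (-12 +/- sqrt(112)) / 2.
So r = -6 + 2*sqrt(7) ~= -0.7085 or r = -6 - 2*sqrt(7) ~= -11.2915.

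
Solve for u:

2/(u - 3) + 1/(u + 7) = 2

Multiply both sides by (u - 3)(u + 7):
2(u + 7) + (u - 3) = 2(u - 3)(u + 7).
Expand and collect terms: 2u^2 + 5u - 53 = 0.
By the quadratic formula, u = (-5 +/- sqrt(449)) / 4, so u ~= 4.0474 or u ~= -6.5474.
Neither value makes a denominator zero (u != 3, u != -7), so both are valid.

u = -6.5474 or u = 4.0474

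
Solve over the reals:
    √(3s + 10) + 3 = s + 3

s = 5

Isolate the radical: √(3s + 10) = s.
Square both sides: 3s + 10 = (s)².
Expand and rearrange: s² - 3s - 10 = 0.
Solving gives s = 5 or s = -2.
Check each candidate in the original equation:
  s = 5: √(25) = 5, while s = 5 — valid.
  s = -2: √(4) = 2, while s = -2 — extraneous.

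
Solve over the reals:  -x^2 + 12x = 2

Rearrange to standard form: -x^2 + 12x - 2 = 0.
Discriminant: (12)^2 - 4*(-1)*(-2) = 136.
Quadratic formula: x = (-12 +/- sqrt(136)) / (-2).
So x = 6 - sqrt(34) ~= 0.169 or x = sqrt(34) + 6 ~= 11.831.

x = 0.169 or x = 11.831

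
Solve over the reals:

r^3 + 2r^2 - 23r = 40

Rearrange: r^3 + 2r^2 - 23r - 40 = 0.
Possible rational roots are divisors of -40. Testing r = -5 gives 0, so (r + 5) is a factor.
Divide: r^3 + 2r^2 - 23r - 40 = (r + 5)(r^2 - 3r - 8).
Apply the quadratic formula to r^2 - 3r - 8 = 0: r = (3 +/- sqrt(41))/2, i.e. r ~= 4.7016 or r ~= -1.7016.

r = -5 or r = -1.7016 or r = 4.7016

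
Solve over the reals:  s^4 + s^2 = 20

Let u = s^2. The equation becomes u^2 + u - 20 = 0.
Factor: (u + 5)(u - 4) = 0, so u = -5 or u = 4.
s^2 = -5 < 0 has no real solution.
s^2 = 4 gives s = +/-2.

s = -2 or s = 2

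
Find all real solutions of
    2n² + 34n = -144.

n = -9 or n = -8

Bring every term to one side: 2n² + 34n + 144 = 0.
Factor: 2(n + 9)(n + 8) = 0.
So n = -9 or n = -8.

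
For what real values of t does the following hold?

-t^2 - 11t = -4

Rearrange to standard form: -t^2 - 11t + 4 = 0.
Discriminant: (-11)^2 - 4*(-1)*4 = 137.
Quadratic formula: t = (11 +/- sqrt(137)) / (-2).
So t = -sqrt(137)/2 - 11/2 ~= -11.3523 or t = -11/2 + sqrt(137)/2 ~= 0.3523.

t = -11.3523 or t = 0.3523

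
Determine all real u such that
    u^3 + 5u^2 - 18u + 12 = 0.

u = -7.5826 or u = 1 or u = 1.5826

Possible rational roots are divisors of 12. Testing u = 1 gives 0, so (u - 1) is a factor.
Divide: u^3 + 5u^2 - 18u + 12 = (u - 1)(u^2 + 6u - 12).
Apply the quadratic formula to u^2 + 6u - 12 = 0: u = (-6 +/- sqrt(84))/2, i.e. u ~= 1.5826 or u ~= -7.5826.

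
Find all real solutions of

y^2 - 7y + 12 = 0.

y = 3 or y = 4

Factor: (y - 3)(y - 4) = 0.
So y = 3 or y = 4.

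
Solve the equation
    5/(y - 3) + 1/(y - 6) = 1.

y = 5.2087 or y = 9.7913

Multiply both sides by (y - 3)(y - 6):
5(y - 6) + (y - 3) = (y - 3)(y - 6).
Expand and collect terms: y² - 15y + 51 = 0.
By the quadratic formula, y = (15 ± √21) / 2, so y ≈ 9.7913 or y ≈ 5.2087.
Neither value makes a denominator zero (y ≠ 3, y ≠ 6), so both are valid.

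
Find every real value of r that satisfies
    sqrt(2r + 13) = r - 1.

r = 6

Square both sides: 2r + 13 = (r - 1)^2.
Expand and rearrange: r^2 - 4r - 12 = 0.
Solving gives r = 6 or r = -2.
Check each candidate in the original equation:
  r = 6: sqrt(25) = 5, while r - 1 = 5 — valid.
  r = -2: sqrt(9) = 3, while r - 1 = -3 — extraneous.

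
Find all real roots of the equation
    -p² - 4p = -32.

Bring every term to one side: -p² - 4p + 32 = 0.
Factor: -1(p - 4)(p + 8) = 0.
So p = 4 or p = -8.

p = -8 or p = 4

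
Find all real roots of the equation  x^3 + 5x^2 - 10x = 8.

Rearrange: x^3 + 5x^2 - 10x - 8 = 0.
Possible rational roots are divisors of -8. Testing x = 2 gives 0, so (x - 2) is a factor.
Divide: x^3 + 5x^2 - 10x - 8 = (x - 2)(x^2 + 7x + 4).
Apply the quadratic formula to x^2 + 7x + 4 = 0: x = (-7 +/- sqrt(33))/2, i.e. x ~= -0.6277 or x ~= -6.3723.

x = -6.3723 or x = -0.6277 or x = 2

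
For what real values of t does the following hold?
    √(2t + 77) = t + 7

Square both sides: 2t + 77 = (t + 7)².
Expand and rearrange: t² + 12t - 28 = 0.
Solving gives t = 2 or t = -14.
Check each candidate in the original equation:
  t = 2: √(81) = 9, while t + 7 = 9 — valid.
  t = -14: √(49) = 7, while t + 7 = -7 — extraneous.

t = 2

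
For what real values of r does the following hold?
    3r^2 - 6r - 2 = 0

Discriminant: (-6)^2 - 4*3*(-2) = 60.
Quadratic formula: r = (6 +/- sqrt(60)) / 6.
So r = 1 + sqrt(15)/3 ~= 2.291 or r = 1 - sqrt(15)/3 ~= -0.291.

r = -0.291 or r = 2.291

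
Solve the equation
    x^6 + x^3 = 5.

Let u = x^3. The equation becomes u^2 + u - 5 = 0.
By the quadratic formula, u = -1/2 + sqrt(21)/2 or u = -sqrt(21)/2 - 1/2.
x^3 = -1/2 + sqrt(21)/2 gives x = (-1/2 + sqrt(21)/2)^(1/3) ~= 1.2145.
x^3 = -sqrt(21)/2 - 1/2 gives x = -(1/2 + sqrt(21)/2)^(1/3) ~= -1.408.

x = -1.408 or x = 1.2145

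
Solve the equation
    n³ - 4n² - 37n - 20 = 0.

n = -4 or n = -0.5826 or n = 8.5826

Possible rational roots are divisors of -20. Testing n = -4 gives 0, so (n + 4) is a factor.
Divide: n³ - 4n² - 37n - 20 = (n + 4)(n² - 8n - 5).
Apply the quadratic formula to n² - 8n - 5 = 0: n = (8 ± √84)/2, i.e. n ≈ 8.5826 or n ≈ -0.5826.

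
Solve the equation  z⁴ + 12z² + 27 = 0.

No real solutions.

Let u = z². The equation becomes u² + 12u + 27 = 0.
Factor: (u + 3)(u + 9) = 0, so u = -3 or u = -9.
z² = -3 < 0 has no real solution.
z² = -9 < 0 has no real solution.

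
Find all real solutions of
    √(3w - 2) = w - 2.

w = 6

Square both sides: 3w - 2 = (w - 2)².
Expand and rearrange: w² - 7w + 6 = 0.
Solving gives w = 6 or w = 1.
Check each candidate in the original equation:
  w = 6: √(16) = 4, while w - 2 = 4 — valid.
  w = 1: √(1) = 1, while w - 2 = -1 — extraneous.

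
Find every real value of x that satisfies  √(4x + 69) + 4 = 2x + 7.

Isolate the radical: √(4x + 69) = 2x + 3.
Square both sides: 4x + 69 = (2x + 3)².
Expand and rearrange: 4x² + 8x - 60 = 0.
Solving gives x = 3 or x = -5.
Check each candidate in the original equation:
  x = 3: √(81) = 9, while 2x + 3 = 9 — valid.
  x = -5: √(49) = 7, while 2x + 3 = -7 — extraneous.

x = 3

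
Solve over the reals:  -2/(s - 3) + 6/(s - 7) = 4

s = 2.6277 or s = 8.3723

Multiply both sides by (s - 3)(s - 7):
-2(s - 7) + 6(s - 3) = 4(s - 3)(s - 7).
Expand and collect terms: 4s^2 - 44s + 88 = 0.
By the quadratic formula, s = (44 +/- sqrt(528)) / 8, so s ~= 8.3723 or s ~= 2.6277.
Neither value makes a denominator zero (s != 3, s != 7), so both are valid.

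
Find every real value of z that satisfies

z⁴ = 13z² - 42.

Let u = z². The equation becomes u² - 13u + 42 = 0.
Factor: (u - 7)(u - 6) = 0, so u = 7 or u = 6.
z² = 7 gives z = ±√(7) ≈ ±2.6458.
z² = 6 gives z = ±√(6) ≈ ±2.4495.

z = -2.6458 or z = -2.4495 or z = 2.4495 or z = 2.6458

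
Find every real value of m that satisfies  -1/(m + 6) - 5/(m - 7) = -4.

m = -5.7723 or m = 8.2723

Multiply both sides by (m + 6)(m - 7):
-(m - 7) - 5(m + 6) = -4(m + 6)(m - 7).
Expand and collect terms: -4m² + 10m + 191 = 0.
By the quadratic formula, m = (-10 ± √3156) / -8, so m ≈ -5.7723 or m ≈ 8.2723.
Neither value makes a denominator zero (m ≠ -6, m ≠ 7), so both are valid.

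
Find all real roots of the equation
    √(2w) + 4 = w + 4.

Isolate the radical: √(2w) = w.
Square both sides: 2w = (w)².
Expand and rearrange: w² - 2w = 0.
Solving gives w = 2 or w = 0.
Check each candidate in the original equation:
  w = 2: √(4) = 2, while w = 2 — valid.
  w = 0: √(0) = 0, while w = 0 — valid.

w = 0 or w = 2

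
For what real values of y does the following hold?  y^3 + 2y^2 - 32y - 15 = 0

y = -6.5414 or y = -0.4586 or y = 5

Possible rational roots are divisors of -15. Testing y = 5 gives 0, so (y - 5) is a factor.
Divide: y^3 + 2y^2 - 32y - 15 = (y - 5)(y^2 + 7y + 3).
Apply the quadratic formula to y^2 + 7y + 3 = 0: y = (-7 +/- sqrt(37))/2, i.e. y ~= -0.4586 or y ~= -6.5414.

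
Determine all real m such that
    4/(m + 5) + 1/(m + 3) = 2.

Multiply both sides by (m + 5)(m + 3):
4(m + 3) + (m + 5) = 2(m + 5)(m + 3).
Expand and collect terms: 2m² + 11m + 13 = 0.
By the quadratic formula, m = (-11 ± √17) / 4, so m ≈ -1.7192 or m ≈ -3.7808.
Neither value makes a denominator zero (m ≠ -5, m ≠ -3), so both are valid.

m = -3.7808 or m = -1.7192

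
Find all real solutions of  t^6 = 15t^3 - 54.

Let u = t^3. The equation becomes u^2 - 15u + 54 = 0.
Factor: (u - 9)(u - 6) = 0, so u = 9 or u = 6.
t^3 = 9 gives t = (9)^(1/3) ~= 2.0801.
t^3 = 6 gives t = (6)^(1/3) ~= 1.8171.

t = 1.8171 or t = 2.0801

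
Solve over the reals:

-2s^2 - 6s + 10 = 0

s = -4.1926 or s = 1.1926

Discriminant: (-6)^2 - 4*(-2)*10 = 116.
Quadratic formula: s = (6 +/- sqrt(116)) / (-4).
So s = -sqrt(29)/2 - 3/2 ~= -4.1926 or s = -3/2 + sqrt(29)/2 ~= 1.1926.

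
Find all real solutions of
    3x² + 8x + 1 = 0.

x = -2.5352 or x = -0.1315

Discriminant: (8)² − 4·3·1 = 52.
Quadratic formula: x = (-8 ± √52) / 6.
So x = -4/3 + √(13)/3 ≈ -0.1315 or x = -4/3 - √(13)/3 ≈ -2.5352.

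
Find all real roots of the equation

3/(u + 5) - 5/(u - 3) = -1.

u = -7 or u = 7

Multiply both sides by (u + 5)(u - 3):
3(u - 3) - 5(u + 5) = -(u + 5)(u - 3).
Expand and collect terms: -u^2 + 49 = 0.
Factor or apply the quadratic formula: u = -7 or u = 7.
Neither value makes a denominator zero (u != -5, u != 3), so both are valid.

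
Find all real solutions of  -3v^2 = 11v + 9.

Rearrange to standard form: -3v^2 - 11v - 9 = 0.
Discriminant: (-11)^2 - 4*(-3)*(-9) = 13.
Quadratic formula: v = (11 +/- sqrt(13)) / (-6).
So v = -11/6 - sqrt(13)/6 ~= -2.4343 or v = -11/6 + sqrt(13)/6 ~= -1.2324.

v = -2.4343 or v = -1.2324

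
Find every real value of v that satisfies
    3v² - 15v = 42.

v = -2 or v = 7

Bring every term to one side: 3v² - 15v - 42 = 0.
Factor: 3(v + 2)(v - 7) = 0.
So v = -2 or v = 7.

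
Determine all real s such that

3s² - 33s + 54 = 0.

s = 2 or s = 9

Factor: 3(s - 2)(s - 9) = 0.
So s = 2 or s = 9.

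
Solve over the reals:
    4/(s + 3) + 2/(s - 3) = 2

Multiply both sides by (s + 3)(s - 3):
4(s - 3) + 2(s + 3) = 2(s + 3)(s - 3).
Expand and collect terms: 2s² - 6s - 12 = 0.
By the quadratic formula, s = (6 ± √132) / 4, so s ≈ 4.3723 or s ≈ -1.3723.
Neither value makes a denominator zero (s ≠ -3, s ≠ 3), so both are valid.

s = -1.3723 or s = 4.3723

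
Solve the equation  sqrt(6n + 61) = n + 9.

n = -2

Square both sides: 6n + 61 = (n + 9)^2.
Expand and rearrange: n^2 + 12n + 20 = 0.
Solving gives n = -2 or n = -10.
Check each candidate in the original equation:
  n = -2: sqrt(49) = 7, while n + 9 = 7 — valid.
  n = -10: sqrt(1) = 1, while n + 9 = -1 — extraneous.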